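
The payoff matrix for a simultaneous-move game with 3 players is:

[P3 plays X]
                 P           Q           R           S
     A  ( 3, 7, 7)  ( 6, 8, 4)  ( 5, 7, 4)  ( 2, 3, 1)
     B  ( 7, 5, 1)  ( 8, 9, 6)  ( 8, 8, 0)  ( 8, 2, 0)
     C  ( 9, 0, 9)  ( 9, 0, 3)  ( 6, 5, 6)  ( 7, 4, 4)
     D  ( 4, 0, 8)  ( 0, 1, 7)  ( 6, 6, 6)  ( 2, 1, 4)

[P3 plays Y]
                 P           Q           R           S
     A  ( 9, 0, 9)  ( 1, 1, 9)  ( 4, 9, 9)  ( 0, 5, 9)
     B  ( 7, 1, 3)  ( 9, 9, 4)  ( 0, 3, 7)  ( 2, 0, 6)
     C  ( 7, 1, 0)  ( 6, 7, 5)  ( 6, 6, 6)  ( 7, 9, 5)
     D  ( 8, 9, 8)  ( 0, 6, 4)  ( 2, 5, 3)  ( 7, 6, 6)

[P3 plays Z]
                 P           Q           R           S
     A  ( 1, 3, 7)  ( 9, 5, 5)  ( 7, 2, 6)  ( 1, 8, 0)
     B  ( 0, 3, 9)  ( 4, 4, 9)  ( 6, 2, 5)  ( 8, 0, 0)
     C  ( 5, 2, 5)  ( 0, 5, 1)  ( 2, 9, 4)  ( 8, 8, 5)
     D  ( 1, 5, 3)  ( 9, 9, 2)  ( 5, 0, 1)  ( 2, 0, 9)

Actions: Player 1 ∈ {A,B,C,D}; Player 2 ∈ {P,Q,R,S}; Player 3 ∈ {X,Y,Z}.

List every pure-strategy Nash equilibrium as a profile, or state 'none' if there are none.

(A,P,X): not NE [P1→C gives 9>3; P2→Q gives 8>7; P3→Y gives 9>7]
(A,P,Y): not NE [P2→R gives 9>0]
(A,P,Z): not NE [P1→C gives 5>1; P2→S gives 8>3; P3→Y gives 9>7]
(A,Q,X): not NE [P1→C gives 9>6; P3→Y gives 9>4]
(A,Q,Y): not NE [P1→B gives 9>1; P2→R gives 9>1]
(A,Q,Z): not NE [P2→S gives 8>5; P3→Y gives 9>5]
(A,R,X): not NE [P1→B gives 8>5; P2→Q gives 8>7; P3→Y gives 9>4]
(A,R,Y): not NE [P1→C gives 6>4]
(A,R,Z): not NE [P2→S gives 8>2; P3→Y gives 9>6]
(A,S,X): not NE [P1→B gives 8>2; P2→Q gives 8>3; P3→Y gives 9>1]
(A,S,Y): not NE [P1→D gives 7>0; P2→R gives 9>5]
(A,S,Z): not NE [P1→C gives 8>1; P3→Y gives 9>0]
(B,P,X): not NE [P1→C gives 9>7; P2→Q gives 9>5; P3→Z gives 9>1]
(B,P,Y): not NE [P1→A gives 9>7; P2→Q gives 9>1; P3→Z gives 9>3]
(B,P,Z): not NE [P1→C gives 5>0; P2→Q gives 4>3]
(B,Q,X): not NE [P1→C gives 9>8; P3→Z gives 9>6]
(B,Q,Y): not NE [P3→Z gives 9>4]
(B,Q,Z): not NE [P1→D gives 9>4]
(B,R,X): not NE [P2→Q gives 9>8; P3→Y gives 7>0]
(B,R,Y): not NE [P1→C gives 6>0; P2→Q gives 9>3]
(B,R,Z): not NE [P1→A gives 7>6; P2→Q gives 4>2; P3→Y gives 7>5]
(B,S,X): not NE [P2→Q gives 9>2; P3→Y gives 6>0]
(B,S,Y): not NE [P1→D gives 7>2; P2→Q gives 9>0]
(B,S,Z): not NE [P2→Q gives 4>0; P3→Y gives 6>0]
(C,P,X): not NE [P2→R gives 5>0]
(C,P,Y): not NE [P1→A gives 9>7; P2→S gives 9>1; P3→X gives 9>0]
(C,P,Z): not NE [P2→R gives 9>2; P3→X gives 9>5]
(C,Q,X): not NE [P2→R gives 5>0; P3→Y gives 5>3]
(C,Q,Y): not NE [P1→B gives 9>6; P2→S gives 9>7]
(C,Q,Z): not NE [P1→D gives 9>0; P2→R gives 9>5; P3→Y gives 5>1]
(C,R,X): not NE [P1→B gives 8>6]
(C,R,Y): not NE [P2→S gives 9>6]
(C,R,Z): not NE [P1→A gives 7>2; P3→Y gives 6>4]
(C,S,X): not NE [P1→B gives 8>7; P2→R gives 5>4; P3→Z gives 5>4]
(C,S,Y): NE
(C,S,Z): not NE [P2→R gives 9>8]
(D,P,X): not NE [P1→C gives 9>4; P2→R gives 6>0]
(D,P,Y): not NE [P1→A gives 9>8]
(D,P,Z): not NE [P1→C gives 5>1; P2→Q gives 9>5; P3→Y gives 8>3]
(D,Q,X): not NE [P1→C gives 9>0; P2→R gives 6>1]
(D,Q,Y): not NE [P1→B gives 9>0; P2→P gives 9>6; P3→X gives 7>4]
(D,Q,Z): not NE [P3→X gives 7>2]
(D,R,X): not NE [P1→B gives 8>6]
(D,R,Y): not NE [P1→C gives 6>2; P2→P gives 9>5; P3→X gives 6>3]
(D,R,Z): not NE [P1→A gives 7>5; P2→Q gives 9>0; P3→X gives 6>1]
(D,S,X): not NE [P1→B gives 8>2; P2→R gives 6>1; P3→Z gives 9>4]
(D,S,Y): not NE [P2→P gives 9>6; P3→Z gives 9>6]
(D,S,Z): not NE [P1→C gives 8>2; P2→Q gives 9>0]

PSNE = {(C,S,Y)}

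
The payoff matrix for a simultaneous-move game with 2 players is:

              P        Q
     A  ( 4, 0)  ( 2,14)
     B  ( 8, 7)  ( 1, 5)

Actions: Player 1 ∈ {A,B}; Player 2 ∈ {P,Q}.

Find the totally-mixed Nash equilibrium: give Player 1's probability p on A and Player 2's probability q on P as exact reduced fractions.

P1 indiff ⇒ q·4+(1-q)·2 = q·8+(1-q)·1 ⇒ q(-4) = (1-q)(-1) ⇒ q = 1/5
P2 indiff ⇒ p·0+(1-p)·7 = p·14+(1-p)·5 ⇒ p(-14) = (1-p)(-2) ⇒ p = 1/8

p=1/8, q=1/5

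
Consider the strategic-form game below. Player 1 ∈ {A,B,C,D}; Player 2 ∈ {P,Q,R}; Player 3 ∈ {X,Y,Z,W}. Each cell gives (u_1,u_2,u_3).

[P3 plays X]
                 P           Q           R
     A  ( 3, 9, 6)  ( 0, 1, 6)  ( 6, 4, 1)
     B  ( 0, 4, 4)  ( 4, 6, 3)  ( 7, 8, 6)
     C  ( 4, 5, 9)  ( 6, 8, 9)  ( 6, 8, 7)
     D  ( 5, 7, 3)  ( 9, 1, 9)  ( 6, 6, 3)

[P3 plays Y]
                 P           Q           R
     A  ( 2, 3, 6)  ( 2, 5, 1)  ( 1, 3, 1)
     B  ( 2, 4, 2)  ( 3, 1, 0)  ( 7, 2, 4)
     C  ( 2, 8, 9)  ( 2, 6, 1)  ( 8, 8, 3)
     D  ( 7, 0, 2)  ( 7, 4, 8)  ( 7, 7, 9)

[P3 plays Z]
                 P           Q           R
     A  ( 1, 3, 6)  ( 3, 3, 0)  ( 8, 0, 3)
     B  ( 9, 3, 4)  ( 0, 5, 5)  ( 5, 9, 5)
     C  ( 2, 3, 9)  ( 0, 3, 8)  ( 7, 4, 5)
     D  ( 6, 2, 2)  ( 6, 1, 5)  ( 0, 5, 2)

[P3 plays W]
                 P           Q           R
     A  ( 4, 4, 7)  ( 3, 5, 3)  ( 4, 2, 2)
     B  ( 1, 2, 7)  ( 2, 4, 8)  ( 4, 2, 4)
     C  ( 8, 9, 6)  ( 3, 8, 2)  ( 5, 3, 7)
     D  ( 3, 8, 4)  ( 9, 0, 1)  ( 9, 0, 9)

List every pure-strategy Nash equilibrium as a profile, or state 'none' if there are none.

(A,P,X): not NE [P1→D gives 5>3; P3→W gives 7>6]
(A,P,Y): not NE [P1→D gives 7>2; P2→Q gives 5>3; P3→W gives 7>6]
(A,P,Z): not NE [P1→B gives 9>1; P3→W gives 7>6]
(A,P,W): not NE [P1→C gives 8>4; P2→Q gives 5>4]
(A,Q,X): not NE [P1→D gives 9>0; P2→P gives 9>1]
(A,Q,Y): not NE [P1→D gives 7>2; P3→X gives 6>1]
(A,Q,Z): not NE [P1→D gives 6>3; P3→X gives 6>0]
(A,Q,W): not NE [P1→D gives 9>3; P3→X gives 6>3]
(A,R,X): not NE [P1→B gives 7>6; P2→P gives 9>4; P3→Z gives 3>1]
(A,R,Y): not NE [P1→C gives 8>1; P2→Q gives 5>3; P3→Z gives 3>1]
(A,R,Z): not NE [P2→Q gives 3>0]
(A,R,W): not NE [P1→D gives 9>4; P2→Q gives 5>2; P3→Z gives 3>2]
(B,P,X): not NE [P1→D gives 5>0; P2→R gives 8>4; P3→W gives 7>4]
(B,P,Y): not NE [P1→D gives 7>2; P3→W gives 7>2]
(B,P,Z): not NE [P2→R gives 9>3; P3→W gives 7>4]
(B,P,W): not NE [P1→C gives 8>1; P2→Q gives 4>2]
(B,Q,X): not NE [P1→D gives 9>4; P2→R gives 8>6; P3→W gives 8>3]
(B,Q,Y): not NE [P1→D gives 7>3; P2→P gives 4>1; P3→W gives 8>0]
(B,Q,Z): not NE [P1→D gives 6>0; P2→R gives 9>5; P3→W gives 8>5]
(B,Q,W): not NE [P1→D gives 9>2]
(B,R,X): NE
(B,R,Y): not NE [P1→C gives 8>7; P2→P gives 4>2; P3→X gives 6>4]
(B,R,Z): not NE [P1→A gives 8>5; P3→X gives 6>5]
(B,R,W): not NE [P1→D gives 9>4; P2→Q gives 4>2; P3→X gives 6>4]
(C,P,X): not NE [P1→D gives 5>4; P2→R gives 8>5]
(C,P,Y): not NE [P1→D gives 7>2]
(C,P,Z): not NE [P1→B gives 9>2; P2→R gives 4>3]
(C,P,W): not NE [P3→Z gives 9>6]
(C,Q,X): not NE [P1→D gives 9>6]
(C,Q,Y): not NE [P1→D gives 7>2; P2→R gives 8>6; P3→X gives 9>1]
(C,Q,Z): not NE [P1→D gives 6>0; P2→R gives 4>3; P3→X gives 9>8]
(C,Q,W): not NE [P1→D gives 9>3; P2→P gives 9>8; P3→X gives 9>2]
(C,R,X): not NE [P1→B gives 7>6]
(C,R,Y): not NE [P3→W gives 7>3]
(C,R,Z): not NE [P1→A gives 8>7; P3→W gives 7>5]
(C,R,W): not NE [P1→D gives 9>5; P2→P gives 9>3]
(D,P,X): not NE [P3→W gives 4>3]
(D,P,Y): not NE [P2→R gives 7>0; P3→W gives 4>2]
(D,P,Z): not NE [P1→B gives 9>6; P2→R gives 5>2; P3→W gives 4>2]
(D,P,W): not NE [P1→C gives 8>3]
(D,Q,X): not NE [P2→P gives 7>1]
(D,Q,Y): not NE [P2→R gives 7>4; P3→X gives 9>8]
(D,Q,Z): not NE [P2→R gives 5>1; P3→X gives 9>5]
(D,Q,W): not NE [P2→P gives 8>0; P3→X gives 9>1]
(D,R,X): not NE [P1→B gives 7>6; P2→P gives 7>6; P3→W gives 9>3]
(D,R,Y): not NE [P1→C gives 8>7]
(D,R,Z): not NE [P1→A gives 8>0; P3→W gives 9>2]
(D,R,W): not NE [P2→P gives 8>0]

Nash profiles: (B,R,X)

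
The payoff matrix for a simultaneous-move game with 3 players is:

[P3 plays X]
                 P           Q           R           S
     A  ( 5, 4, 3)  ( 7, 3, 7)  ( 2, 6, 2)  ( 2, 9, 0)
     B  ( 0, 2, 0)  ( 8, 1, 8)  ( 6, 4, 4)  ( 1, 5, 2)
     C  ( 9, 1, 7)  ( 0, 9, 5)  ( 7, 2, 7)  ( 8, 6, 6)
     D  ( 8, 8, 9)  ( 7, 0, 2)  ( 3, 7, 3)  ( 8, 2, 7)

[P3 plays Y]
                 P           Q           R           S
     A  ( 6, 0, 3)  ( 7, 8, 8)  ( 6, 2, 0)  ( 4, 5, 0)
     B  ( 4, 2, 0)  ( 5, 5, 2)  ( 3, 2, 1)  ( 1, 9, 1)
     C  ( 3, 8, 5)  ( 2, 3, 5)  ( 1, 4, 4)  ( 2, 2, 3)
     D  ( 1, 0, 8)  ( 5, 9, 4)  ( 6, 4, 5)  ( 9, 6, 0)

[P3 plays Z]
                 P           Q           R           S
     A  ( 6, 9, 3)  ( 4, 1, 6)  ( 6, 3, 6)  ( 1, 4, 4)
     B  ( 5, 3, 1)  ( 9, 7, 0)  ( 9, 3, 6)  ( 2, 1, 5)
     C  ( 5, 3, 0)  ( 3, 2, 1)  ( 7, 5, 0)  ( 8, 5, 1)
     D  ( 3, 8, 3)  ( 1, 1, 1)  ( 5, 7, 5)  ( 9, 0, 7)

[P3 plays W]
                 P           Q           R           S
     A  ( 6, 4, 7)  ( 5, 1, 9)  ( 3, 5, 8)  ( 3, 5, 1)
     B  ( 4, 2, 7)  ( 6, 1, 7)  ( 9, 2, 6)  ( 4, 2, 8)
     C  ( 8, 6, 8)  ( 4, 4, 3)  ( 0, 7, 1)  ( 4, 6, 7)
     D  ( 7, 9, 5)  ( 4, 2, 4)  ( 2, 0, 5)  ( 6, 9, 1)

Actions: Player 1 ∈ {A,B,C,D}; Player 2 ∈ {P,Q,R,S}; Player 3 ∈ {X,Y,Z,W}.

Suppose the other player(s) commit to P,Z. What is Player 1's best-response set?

P1 best: {A}

u_1(A vs P,Z) = 6
u_1(B vs P,Z) = 5
u_1(C vs P,Z) = 5
u_1(D vs P,Z) = 3
max payoff 6 at {A}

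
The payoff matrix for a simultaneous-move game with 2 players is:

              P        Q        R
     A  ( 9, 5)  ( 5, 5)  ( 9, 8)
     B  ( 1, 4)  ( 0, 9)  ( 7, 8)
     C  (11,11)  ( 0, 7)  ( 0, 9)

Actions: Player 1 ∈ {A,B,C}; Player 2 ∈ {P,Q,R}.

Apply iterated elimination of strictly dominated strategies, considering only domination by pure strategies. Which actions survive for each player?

Remaining: P1:{A,C} P2:{P,R}

P1 drop B (A beats it: P:9>1 Q:5>0 R:9>7)
P2 drop Q (R beats it: A:8>5 C:9>7)
P1→{A,C} P2→{P,R}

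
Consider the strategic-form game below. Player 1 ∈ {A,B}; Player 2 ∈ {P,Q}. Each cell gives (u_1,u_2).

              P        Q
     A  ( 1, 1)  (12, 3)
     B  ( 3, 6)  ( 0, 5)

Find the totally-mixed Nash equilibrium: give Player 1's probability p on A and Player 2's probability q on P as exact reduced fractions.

P1 indiff ⇒ q·1+(1-q)·12 = q·3+(1-q)·0 ⇒ q(-2) = (1-q)(-12) ⇒ q = 6/7
P2 indiff ⇒ p·1+(1-p)·6 = p·3+(1-p)·5 ⇒ p(-2) = (1-p)(-1) ⇒ p = 1/3

P1 mixes 1/3 on A; P2 mixes 6/7 on P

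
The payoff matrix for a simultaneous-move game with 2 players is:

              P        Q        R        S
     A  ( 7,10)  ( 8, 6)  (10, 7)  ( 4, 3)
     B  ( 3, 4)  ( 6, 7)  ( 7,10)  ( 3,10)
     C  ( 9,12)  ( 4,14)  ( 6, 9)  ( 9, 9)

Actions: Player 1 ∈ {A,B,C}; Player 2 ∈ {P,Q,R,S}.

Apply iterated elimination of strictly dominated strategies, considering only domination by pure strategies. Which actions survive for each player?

IESDS → P1:{A,C} P2:{P,Q}

P1 drop B (A beats it: P:7>3 Q:8>6 R:10>7 S:4>3)
P2 drop R (P beats it: A:10>7 C:12>9)
P2 drop S (P beats it: A:10>3 C:12>9)
P1→{A,C} P2→{P,Q}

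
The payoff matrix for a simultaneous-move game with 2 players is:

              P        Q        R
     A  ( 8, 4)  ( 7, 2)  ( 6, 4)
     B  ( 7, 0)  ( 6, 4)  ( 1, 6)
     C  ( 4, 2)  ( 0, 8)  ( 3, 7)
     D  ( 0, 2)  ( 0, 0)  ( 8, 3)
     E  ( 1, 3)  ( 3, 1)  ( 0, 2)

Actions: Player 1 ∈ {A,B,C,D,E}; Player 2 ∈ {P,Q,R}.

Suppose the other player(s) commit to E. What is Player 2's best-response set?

BR_2 = {P}

u_2(P vs E) = 3
u_2(Q vs E) = 1
u_2(R vs E) = 2
max payoff 3 at {P}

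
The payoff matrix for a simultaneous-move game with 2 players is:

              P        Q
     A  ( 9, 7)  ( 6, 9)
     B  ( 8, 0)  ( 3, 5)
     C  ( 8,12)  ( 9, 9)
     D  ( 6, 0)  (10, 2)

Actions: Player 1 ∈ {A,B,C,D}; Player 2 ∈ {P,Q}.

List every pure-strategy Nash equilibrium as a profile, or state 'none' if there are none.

NE set: (D,Q)

(A,P): not NE [P2→Q gives 9>7]
(A,Q): not NE [P1→D gives 10>6]
(B,P): not NE [P1→A gives 9>8; P2→Q gives 5>0]
(B,Q): not NE [P1→D gives 10>3]
(C,P): not NE [P1→A gives 9>8]
(C,Q): not NE [P1→D gives 10>9; P2→P gives 12>9]
(D,P): not NE [P1→A gives 9>6; P2→Q gives 2>0]
(D,Q): NE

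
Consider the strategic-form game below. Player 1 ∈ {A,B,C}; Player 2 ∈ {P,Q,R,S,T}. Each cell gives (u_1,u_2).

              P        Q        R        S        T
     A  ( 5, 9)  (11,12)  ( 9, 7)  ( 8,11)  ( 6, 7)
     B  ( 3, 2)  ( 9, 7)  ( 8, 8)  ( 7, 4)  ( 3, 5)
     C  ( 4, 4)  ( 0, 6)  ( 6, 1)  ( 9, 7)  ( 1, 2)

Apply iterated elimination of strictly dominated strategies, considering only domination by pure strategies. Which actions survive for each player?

P1 drop B (A beats it: P:5>3 Q:11>9 R:9>8 S:8>7 T:6>3)
P2 drop P (Q beats it: A:12>9 C:6>4)
P2 drop R (Q beats it: A:12>7 C:6>1)
P2 drop T (Q beats it: A:12>7 C:6>2)
P1→{A,C} P2→{Q,S}

Remaining: P1:{A,C} P2:{Q,S}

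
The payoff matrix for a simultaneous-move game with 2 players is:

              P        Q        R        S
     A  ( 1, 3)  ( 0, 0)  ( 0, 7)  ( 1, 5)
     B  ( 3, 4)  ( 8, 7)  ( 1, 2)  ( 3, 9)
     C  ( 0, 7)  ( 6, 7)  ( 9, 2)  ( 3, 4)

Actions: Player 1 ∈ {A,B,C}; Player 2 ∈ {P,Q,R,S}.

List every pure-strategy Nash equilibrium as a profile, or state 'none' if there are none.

NE set: (B,S)

(A,P): not NE [P1→B gives 3>1; P2→R gives 7>3]
(A,Q): not NE [P1→B gives 8>0; P2→R gives 7>0]
(A,R): not NE [P1→C gives 9>0]
(A,S): not NE [P1→C gives 3>1; P2→R gives 7>5]
(B,P): not NE [P2→S gives 9>4]
(B,Q): not NE [P2→S gives 9>7]
(B,R): not NE [P1→C gives 9>1; P2→S gives 9>2]
(B,S): NE
(C,P): not NE [P1→B gives 3>0]
(C,Q): not NE [P1→B gives 8>6]
(C,R): not NE [P2→Q gives 7>2]
(C,S): not NE [P2→Q gives 7>4]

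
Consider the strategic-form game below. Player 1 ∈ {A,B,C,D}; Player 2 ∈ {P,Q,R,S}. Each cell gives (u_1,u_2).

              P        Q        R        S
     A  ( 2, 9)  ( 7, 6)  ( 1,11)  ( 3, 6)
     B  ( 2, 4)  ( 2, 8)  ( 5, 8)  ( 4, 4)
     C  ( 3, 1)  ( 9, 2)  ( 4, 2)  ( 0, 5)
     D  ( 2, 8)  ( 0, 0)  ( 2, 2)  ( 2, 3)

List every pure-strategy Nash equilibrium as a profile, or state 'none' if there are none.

(A,P): not NE [P1→C gives 3>2; P2→R gives 11>9]
(A,Q): not NE [P1→C gives 9>7; P2→R gives 11>6]
(A,R): not NE [P1→B gives 5>1]
(A,S): not NE [P1→B gives 4>3; P2→R gives 11>6]
(B,P): not NE [P1→C gives 3>2; P2→R gives 8>4]
(B,Q): not NE [P1→C gives 9>2]
(B,R): NE
(B,S): not NE [P2→R gives 8>4]
(C,P): not NE [P2→S gives 5>1]
(C,Q): not NE [P2→S gives 5>2]
(C,R): not NE [P1→B gives 5>4; P2→S gives 5>2]
(C,S): not NE [P1→B gives 4>0]
(D,P): not NE [P1→C gives 3>2]
(D,Q): not NE [P1→C gives 9>0; P2→P gives 8>0]
(D,R): not NE [P1→B gives 5>2; P2→P gives 8>2]
(D,S): not NE [P1→B gives 4>2; P2→P gives 8>3]

NE set: (B,R)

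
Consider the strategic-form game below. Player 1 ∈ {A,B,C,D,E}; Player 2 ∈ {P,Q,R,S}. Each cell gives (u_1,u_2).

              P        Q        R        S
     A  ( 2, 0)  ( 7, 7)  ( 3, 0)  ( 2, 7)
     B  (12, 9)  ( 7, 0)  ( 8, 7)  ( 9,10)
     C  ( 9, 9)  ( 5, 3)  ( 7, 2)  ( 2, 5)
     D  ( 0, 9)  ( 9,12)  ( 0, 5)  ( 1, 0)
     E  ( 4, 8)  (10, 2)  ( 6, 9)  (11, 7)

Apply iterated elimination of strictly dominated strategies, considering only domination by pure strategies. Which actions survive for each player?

P1 drop A (E beats it: P:4>2 Q:10>7 R:6>3 S:11>2)
P1 drop C (B beats it: P:12>9 Q:7>5 R:8>7 S:9>2)
P1 drop D (E beats it: P:4>0 Q:10>9 R:6>0 S:11>1)
P2 drop Q (P beats it: B:9>0 E:8>2)
P1→{B,E} P2→{P,R,S}

Remaining: P1:{B,E} P2:{P,R,S}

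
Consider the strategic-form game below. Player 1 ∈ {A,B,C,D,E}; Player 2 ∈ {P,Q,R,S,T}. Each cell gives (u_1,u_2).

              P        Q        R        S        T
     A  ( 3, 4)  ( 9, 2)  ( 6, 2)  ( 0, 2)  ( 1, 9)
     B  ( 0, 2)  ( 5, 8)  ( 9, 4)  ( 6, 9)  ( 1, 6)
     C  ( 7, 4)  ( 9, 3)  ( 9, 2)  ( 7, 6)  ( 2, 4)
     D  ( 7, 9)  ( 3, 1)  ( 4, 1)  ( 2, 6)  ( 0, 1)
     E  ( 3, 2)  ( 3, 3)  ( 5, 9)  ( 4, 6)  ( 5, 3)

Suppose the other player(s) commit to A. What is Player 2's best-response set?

argmax u_2 = {T}

u_2(P vs A) = 4
u_2(Q vs A) = 2
u_2(R vs A) = 2
u_2(S vs A) = 2
u_2(T vs A) = 9
max payoff 9 at {T}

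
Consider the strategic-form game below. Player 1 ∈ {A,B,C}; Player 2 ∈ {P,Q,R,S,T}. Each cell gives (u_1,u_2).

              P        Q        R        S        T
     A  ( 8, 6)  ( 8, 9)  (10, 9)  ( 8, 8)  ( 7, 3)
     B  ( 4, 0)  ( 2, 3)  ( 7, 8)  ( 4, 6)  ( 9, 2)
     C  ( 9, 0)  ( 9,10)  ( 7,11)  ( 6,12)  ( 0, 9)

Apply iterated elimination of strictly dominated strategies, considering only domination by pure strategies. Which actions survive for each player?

P2 drop P (Q beats it: A:9>6 B:3>0 C:10>0)
P2 drop T (Q beats it: A:9>3 B:3>2 C:10>9)
P1 drop B (A beats it: Q:8>2 R:10>7 S:8>4)
P1→{A,C} P2→{Q,R,S}

Remaining: P1:{A,C} P2:{Q,R,S}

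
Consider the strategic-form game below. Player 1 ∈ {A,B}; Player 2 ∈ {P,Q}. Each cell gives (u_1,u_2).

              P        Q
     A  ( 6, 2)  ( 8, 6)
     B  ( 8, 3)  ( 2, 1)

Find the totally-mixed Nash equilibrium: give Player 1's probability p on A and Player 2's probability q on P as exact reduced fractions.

P1 mixes 1/3 on A; P2 mixes 3/4 on P

P1 indiff ⇒ q·6+(1-q)·8 = q·8+(1-q)·2 ⇒ q(-2) = (1-q)(-6) ⇒ q = 3/4
P2 indiff ⇒ p·2+(1-p)·3 = p·6+(1-p)·1 ⇒ p(-4) = (1-p)(-2) ⇒ p = 1/3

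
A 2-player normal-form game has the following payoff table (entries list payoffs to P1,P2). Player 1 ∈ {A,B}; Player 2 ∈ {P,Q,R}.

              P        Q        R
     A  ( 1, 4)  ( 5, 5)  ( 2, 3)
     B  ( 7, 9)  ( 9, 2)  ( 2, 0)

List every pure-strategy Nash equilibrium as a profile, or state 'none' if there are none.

NE set: (B,P)

(A,P): not NE [P1→B gives 7>1; P2→Q gives 5>4]
(A,Q): not NE [P1→B gives 9>5]
(A,R): not NE [P2→Q gives 5>3]
(B,P): NE
(B,Q): not NE [P2→P gives 9>2]
(B,R): not NE [P2→P gives 9>0]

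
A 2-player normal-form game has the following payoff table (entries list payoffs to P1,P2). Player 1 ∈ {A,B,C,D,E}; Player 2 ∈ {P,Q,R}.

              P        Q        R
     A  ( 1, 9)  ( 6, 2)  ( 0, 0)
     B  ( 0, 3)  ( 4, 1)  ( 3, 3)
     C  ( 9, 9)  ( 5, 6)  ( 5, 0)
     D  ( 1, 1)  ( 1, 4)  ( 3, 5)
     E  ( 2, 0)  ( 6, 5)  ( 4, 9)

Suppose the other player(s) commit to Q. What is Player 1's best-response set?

argmax u_1 = {A,E}

u_1(A vs Q) = 6
u_1(B vs Q) = 4
u_1(C vs Q) = 5
u_1(D vs Q) = 1
u_1(E vs Q) = 6
max payoff 6 at {A,E}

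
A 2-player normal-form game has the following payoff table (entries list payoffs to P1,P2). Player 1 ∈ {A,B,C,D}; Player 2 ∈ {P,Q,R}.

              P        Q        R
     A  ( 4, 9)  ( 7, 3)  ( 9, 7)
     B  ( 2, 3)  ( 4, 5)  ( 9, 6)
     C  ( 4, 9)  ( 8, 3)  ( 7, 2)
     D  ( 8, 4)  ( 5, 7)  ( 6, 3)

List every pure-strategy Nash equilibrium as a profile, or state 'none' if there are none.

(A,P): not NE [P1→D gives 8>4]
(A,Q): not NE [P1→C gives 8>7; P2→P gives 9>3]
(A,R): not NE [P2→P gives 9>7]
(B,P): not NE [P1→D gives 8>2; P2→R gives 6>3]
(B,Q): not NE [P1→C gives 8>4; P2→R gives 6>5]
(B,R): NE
(C,P): not NE [P1→D gives 8>4]
(C,Q): not NE [P2→P gives 9>3]
(C,R): not NE [P1→B gives 9>7; P2→P gives 9>2]
(D,P): not NE [P2→Q gives 7>4]
(D,Q): not NE [P1→C gives 8>5]
(D,R): not NE [P1→B gives 9>6; P2→Q gives 7>3]

Nash profiles: (B,R)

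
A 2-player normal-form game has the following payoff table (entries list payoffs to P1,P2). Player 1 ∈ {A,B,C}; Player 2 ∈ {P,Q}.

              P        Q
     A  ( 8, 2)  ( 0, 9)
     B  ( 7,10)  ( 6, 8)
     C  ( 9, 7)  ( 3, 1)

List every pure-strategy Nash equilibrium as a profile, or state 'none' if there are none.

NE set: (C,P)

(A,P): not NE [P1→C gives 9>8; P2→Q gives 9>2]
(A,Q): not NE [P1→B gives 6>0]
(B,P): not NE [P1→C gives 9>7]
(B,Q): not NE [P2→P gives 10>8]
(C,P): NE
(C,Q): not NE [P1→B gives 6>3; P2→P gives 7>1]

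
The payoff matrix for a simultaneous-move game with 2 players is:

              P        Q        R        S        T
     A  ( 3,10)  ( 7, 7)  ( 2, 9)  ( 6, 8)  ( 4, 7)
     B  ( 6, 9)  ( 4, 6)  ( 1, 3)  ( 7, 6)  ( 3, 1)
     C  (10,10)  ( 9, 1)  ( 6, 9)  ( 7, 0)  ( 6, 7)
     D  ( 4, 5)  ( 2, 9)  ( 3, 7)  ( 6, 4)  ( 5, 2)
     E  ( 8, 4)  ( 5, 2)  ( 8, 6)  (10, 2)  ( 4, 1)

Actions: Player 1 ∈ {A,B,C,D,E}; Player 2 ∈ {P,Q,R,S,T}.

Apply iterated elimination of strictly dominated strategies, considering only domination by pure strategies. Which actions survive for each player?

IESDS → P1:{C,E} P2:{P,R}

P1 drop A (C beats it: P:10>3 Q:9>7 R:6>2 S:7>6 T:6>4)
P1 drop B (E beats it: P:8>6 Q:5>4 R:8>1 S:10>7 T:4>3)
P1 drop D (C beats it: P:10>4 Q:9>2 R:6>3 S:7>6 T:6>5)
P2 drop Q (P beats it: C:10>1 E:4>2)
P2 drop S (P beats it: C:10>0 E:4>2)
P2 drop T (P beats it: C:10>7 E:4>1)
P1→{C,E} P2→{P,R}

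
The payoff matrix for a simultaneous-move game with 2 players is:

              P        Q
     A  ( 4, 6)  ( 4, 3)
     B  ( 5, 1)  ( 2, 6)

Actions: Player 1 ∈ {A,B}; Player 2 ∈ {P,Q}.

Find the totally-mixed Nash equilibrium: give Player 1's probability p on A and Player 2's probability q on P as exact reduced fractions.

P1 indiff ⇒ q·4+(1-q)·4 = q·5+(1-q)·2 ⇒ q(-1) = (1-q)(-2) ⇒ q = 2/3
P2 indiff ⇒ p·6+(1-p)·1 = p·3+(1-p)·6 ⇒ p(3) = (1-p)(5) ⇒ p = 5/8

P1 mixes 5/8 on A; P2 mixes 2/3 on P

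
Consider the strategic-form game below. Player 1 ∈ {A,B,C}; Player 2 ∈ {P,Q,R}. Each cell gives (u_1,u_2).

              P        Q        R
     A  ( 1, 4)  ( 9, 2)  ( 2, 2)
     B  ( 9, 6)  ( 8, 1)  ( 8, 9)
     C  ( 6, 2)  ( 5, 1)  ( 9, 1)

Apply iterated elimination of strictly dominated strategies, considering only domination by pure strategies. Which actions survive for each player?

P2 drop Q (P beats it: A:4>2 B:6>1 C:2>1)
P1 drop A (B beats it: P:9>1 R:8>2)
P1→{B,C} P2→{P,R}

Survivors P1:{B,C} P2:{P,R}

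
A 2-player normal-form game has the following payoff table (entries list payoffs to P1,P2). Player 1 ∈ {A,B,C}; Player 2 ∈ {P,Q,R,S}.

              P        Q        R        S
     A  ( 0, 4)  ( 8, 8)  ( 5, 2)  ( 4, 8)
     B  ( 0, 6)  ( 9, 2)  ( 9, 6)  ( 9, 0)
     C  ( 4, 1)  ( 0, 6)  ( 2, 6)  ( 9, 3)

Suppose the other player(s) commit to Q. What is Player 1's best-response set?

u_1(A vs Q) = 8
u_1(B vs Q) = 9
u_1(C vs Q) = 0
max payoff 9 at {B}

BR_1 = {B}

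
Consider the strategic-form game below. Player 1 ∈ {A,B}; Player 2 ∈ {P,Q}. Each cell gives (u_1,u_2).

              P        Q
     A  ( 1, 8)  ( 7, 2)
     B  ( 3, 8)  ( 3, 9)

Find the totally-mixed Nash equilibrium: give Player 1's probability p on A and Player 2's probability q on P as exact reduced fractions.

P1 mixes 1/7 on A; P2 mixes 2/3 on P

P1 indiff ⇒ q·1+(1-q)·7 = q·3+(1-q)·3 ⇒ q(-2) = (1-q)(-4) ⇒ q = 2/3
P2 indiff ⇒ p·8+(1-p)·8 = p·2+(1-p)·9 ⇒ p(6) = (1-p)(1) ⇒ p = 1/7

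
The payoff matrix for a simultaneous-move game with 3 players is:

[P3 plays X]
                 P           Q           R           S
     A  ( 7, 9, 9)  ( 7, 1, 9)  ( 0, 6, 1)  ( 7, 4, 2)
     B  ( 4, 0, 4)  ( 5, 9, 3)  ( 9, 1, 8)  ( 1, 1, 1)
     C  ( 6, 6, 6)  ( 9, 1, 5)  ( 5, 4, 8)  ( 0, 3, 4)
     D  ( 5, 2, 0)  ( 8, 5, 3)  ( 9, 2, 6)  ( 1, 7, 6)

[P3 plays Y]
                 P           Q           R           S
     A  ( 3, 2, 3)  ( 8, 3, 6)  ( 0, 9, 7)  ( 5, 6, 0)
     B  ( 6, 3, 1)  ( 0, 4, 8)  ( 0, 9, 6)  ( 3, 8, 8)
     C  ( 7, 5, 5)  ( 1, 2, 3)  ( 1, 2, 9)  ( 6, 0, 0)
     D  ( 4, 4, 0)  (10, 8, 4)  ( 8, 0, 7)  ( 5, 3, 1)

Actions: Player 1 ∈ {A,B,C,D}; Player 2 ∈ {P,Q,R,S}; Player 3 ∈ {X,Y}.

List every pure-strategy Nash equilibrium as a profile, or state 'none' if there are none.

Nash profiles: (A,P,X), (D,Q,Y)

(A,P,X): NE
(A,P,Y): not NE [P1→C gives 7>3; P2→R gives 9>2; P3→X gives 9>3]
(A,Q,X): not NE [P1→C gives 9>7; P2→P gives 9>1]
(A,Q,Y): not NE [P1→D gives 10>8; P2→R gives 9>3; P3→X gives 9>6]
(A,R,X): not NE [P1→D gives 9>0; P2→P gives 9>6; P3→Y gives 7>1]
(A,R,Y): not NE [P1→D gives 8>0]
(A,S,X): not NE [P2→P gives 9>4]
(A,S,Y): not NE [P1→C gives 6>5; P2→R gives 9>6; P3→X gives 2>0]
(B,P,X): not NE [P1→A gives 7>4; P2→Q gives 9>0]
(B,P,Y): not NE [P1→C gives 7>6; P2→R gives 9>3; P3→X gives 4>1]
(B,Q,X): not NE [P1→C gives 9>5; P3→Y gives 8>3]
(B,Q,Y): not NE [P1→D gives 10>0; P2→R gives 9>4]
(B,R,X): not NE [P2→Q gives 9>1]
(B,R,Y): not NE [P1→D gives 8>0; P3→X gives 8>6]
(B,S,X): not NE [P1→A gives 7>1; P2→Q gives 9>1; P3→Y gives 8>1]
(B,S,Y): not NE [P1→C gives 6>3; P2→R gives 9>8]
(C,P,X): not NE [P1→A gives 7>6]
(C,P,Y): not NE [P3→X gives 6>5]
(C,Q,X): not NE [P2→P gives 6>1]
(C,Q,Y): not NE [P1→D gives 10>1; P2→P gives 5>2; P3→X gives 5>3]
(C,R,X): not NE [P1→D gives 9>5; P2→P gives 6>4; P3→Y gives 9>8]
(C,R,Y): not NE [P1→D gives 8>1; P2→P gives 5>2]
(C,S,X): not NE [P1→A gives 7>0; P2→P gives 6>3]
(C,S,Y): not NE [P2→P gives 5>0; P3→X gives 4>0]
(D,P,X): not NE [P1→A gives 7>5; P2→S gives 7>2]
(D,P,Y): not NE [P1→C gives 7>4; P2→Q gives 8>4]
(D,Q,X): not NE [P1→C gives 9>8; P2→S gives 7>5; P3→Y gives 4>3]
(D,Q,Y): NE
(D,R,X): not NE [P2→S gives 7>2; P3→Y gives 7>6]
(D,R,Y): not NE [P2→Q gives 8>0]
(D,S,X): not NE [P1→A gives 7>1]
(D,S,Y): not NE [P1→C gives 6>5; P2→Q gives 8>3; P3→X gives 6>1]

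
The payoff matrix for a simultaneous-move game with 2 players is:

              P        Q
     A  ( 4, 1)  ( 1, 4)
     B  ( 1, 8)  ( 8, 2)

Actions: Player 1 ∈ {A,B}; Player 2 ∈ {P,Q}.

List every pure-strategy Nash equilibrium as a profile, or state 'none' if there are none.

(A,P): not NE [P2→Q gives 4>1]
(A,Q): not NE [P1→B gives 8>1]
(B,P): not NE [P1→A gives 4>1]
(B,Q): not NE [P2→P gives 8>2]

Equilibria: none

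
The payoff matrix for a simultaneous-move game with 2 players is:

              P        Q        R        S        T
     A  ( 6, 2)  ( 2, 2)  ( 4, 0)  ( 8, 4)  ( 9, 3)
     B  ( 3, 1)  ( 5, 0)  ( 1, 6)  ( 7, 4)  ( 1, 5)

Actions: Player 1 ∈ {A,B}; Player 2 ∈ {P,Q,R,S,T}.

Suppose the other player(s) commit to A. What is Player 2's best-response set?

u_2(P vs A) = 2
u_2(Q vs A) = 2
u_2(R vs A) = 0
u_2(S vs A) = 4
u_2(T vs A) = 3
max payoff 4 at {S}

BR_2 = {S}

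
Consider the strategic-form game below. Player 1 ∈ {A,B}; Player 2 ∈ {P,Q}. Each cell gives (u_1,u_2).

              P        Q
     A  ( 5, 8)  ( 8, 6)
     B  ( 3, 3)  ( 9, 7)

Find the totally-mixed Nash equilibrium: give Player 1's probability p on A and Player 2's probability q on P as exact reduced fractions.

(p,q) = (2/3, 1/3)

P1 indiff ⇒ q·5+(1-q)·8 = q·3+(1-q)·9 ⇒ q(2) = (1-q)(1) ⇒ q = 1/3
P2 indiff ⇒ p·8+(1-p)·3 = p·6+(1-p)·7 ⇒ p(2) = (1-p)(4) ⇒ p = 2/3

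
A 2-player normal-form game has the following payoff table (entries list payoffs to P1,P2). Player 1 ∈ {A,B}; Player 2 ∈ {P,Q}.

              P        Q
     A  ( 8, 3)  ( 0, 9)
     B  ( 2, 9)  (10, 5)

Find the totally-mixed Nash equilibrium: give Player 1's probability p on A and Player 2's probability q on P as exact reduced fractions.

(p,q) = (2/5, 5/8)

P1 indiff ⇒ q·8+(1-q)·0 = q·2+(1-q)·10 ⇒ q(6) = (1-q)(10) ⇒ q = 5/8
P2 indiff ⇒ p·3+(1-p)·9 = p·9+(1-p)·5 ⇒ p(-6) = (1-p)(-4) ⇒ p = 2/5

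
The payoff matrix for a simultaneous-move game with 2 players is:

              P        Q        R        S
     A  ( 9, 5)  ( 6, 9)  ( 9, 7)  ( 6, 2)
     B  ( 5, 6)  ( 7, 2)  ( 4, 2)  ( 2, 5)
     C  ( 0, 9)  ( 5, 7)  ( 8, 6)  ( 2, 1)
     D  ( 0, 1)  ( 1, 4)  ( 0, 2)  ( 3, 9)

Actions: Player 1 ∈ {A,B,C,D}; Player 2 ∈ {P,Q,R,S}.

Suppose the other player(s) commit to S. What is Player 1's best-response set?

u_1(A vs S) = 6
u_1(B vs S) = 2
u_1(C vs S) = 2
u_1(D vs S) = 3
max payoff 6 at {A}

P1 best: {A}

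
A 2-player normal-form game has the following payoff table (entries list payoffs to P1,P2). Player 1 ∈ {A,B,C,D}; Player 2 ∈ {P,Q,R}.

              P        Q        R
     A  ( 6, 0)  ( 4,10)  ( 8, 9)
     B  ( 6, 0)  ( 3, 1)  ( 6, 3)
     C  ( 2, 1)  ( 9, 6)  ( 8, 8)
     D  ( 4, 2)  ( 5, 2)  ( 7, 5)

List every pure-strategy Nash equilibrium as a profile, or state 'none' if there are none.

(A,P): not NE [P2→Q gives 10>0]
(A,Q): not NE [P1→C gives 9>4]
(A,R): not NE [P2→Q gives 10>9]
(B,P): not NE [P2→R gives 3>0]
(B,Q): not NE [P1→C gives 9>3; P2→R gives 3>1]
(B,R): not NE [P1→C gives 8>6]
(C,P): not NE [P1→B gives 6>2; P2→R gives 8>1]
(C,Q): not NE [P2→R gives 8>6]
(C,R): NE
(D,P): not NE [P1→B gives 6>4; P2→R gives 5>2]
(D,Q): not NE [P1→C gives 9>5; P2→R gives 5>2]
(D,R): not NE [P1→C gives 8>7]

Nash profiles: (C,R)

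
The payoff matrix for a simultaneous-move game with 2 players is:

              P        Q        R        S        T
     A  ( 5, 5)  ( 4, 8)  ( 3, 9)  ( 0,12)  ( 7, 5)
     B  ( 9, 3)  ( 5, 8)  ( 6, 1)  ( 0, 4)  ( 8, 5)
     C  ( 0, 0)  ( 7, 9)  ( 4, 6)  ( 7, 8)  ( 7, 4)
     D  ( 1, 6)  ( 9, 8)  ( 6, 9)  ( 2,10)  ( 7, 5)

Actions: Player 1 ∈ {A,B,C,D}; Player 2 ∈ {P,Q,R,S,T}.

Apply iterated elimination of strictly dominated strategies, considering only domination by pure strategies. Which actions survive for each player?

P2 drop P (Q beats it: A:8>5 B:8>3 C:9>0 D:8>6)
P2 drop R (S beats it: A:12>9 B:4>1 C:8>6 D:10>9)
P2 drop T (Q beats it: A:8>5 B:8>5 C:9>4 D:8>5)
P1 drop A (C beats it: Q:7>4 S:7>0)
P1 drop B (C beats it: Q:7>5 S:7>0)
P1→{C,D} P2→{Q,S}

Survivors P1:{C,D} P2:{Q,S}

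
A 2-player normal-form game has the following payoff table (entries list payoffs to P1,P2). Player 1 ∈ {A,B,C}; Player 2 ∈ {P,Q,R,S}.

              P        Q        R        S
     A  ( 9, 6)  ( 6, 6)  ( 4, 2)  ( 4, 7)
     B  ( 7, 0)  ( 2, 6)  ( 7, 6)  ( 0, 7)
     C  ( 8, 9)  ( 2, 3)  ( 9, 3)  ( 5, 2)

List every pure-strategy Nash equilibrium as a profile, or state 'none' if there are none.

(A,P): not NE [P2→S gives 7>6]
(A,Q): not NE [P2→S gives 7>6]
(A,R): not NE [P1→C gives 9>4; P2→S gives 7>2]
(A,S): not NE [P1→C gives 5>4]
(B,P): not NE [P1→A gives 9>7; P2→S gives 7>0]
(B,Q): not NE [P1→A gives 6>2; P2→S gives 7>6]
(B,R): not NE [P1→C gives 9>7; P2→S gives 7>6]
(B,S): not NE [P1→C gives 5>0]
(C,P): not NE [P1→A gives 9>8]
(C,Q): not NE [P1→A gives 6>2; P2→P gives 9>3]
(C,R): not NE [P2→P gives 9>3]
(C,S): not NE [P2→P gives 9>2]

PSNE: ∅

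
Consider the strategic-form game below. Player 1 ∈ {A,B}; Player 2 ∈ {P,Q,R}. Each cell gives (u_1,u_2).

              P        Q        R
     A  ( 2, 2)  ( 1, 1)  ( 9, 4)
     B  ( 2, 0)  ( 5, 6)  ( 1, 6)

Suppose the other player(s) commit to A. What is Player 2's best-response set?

u_2(P vs A) = 2
u_2(Q vs A) = 1
u_2(R vs A) = 4
max payoff 4 at {R}

P2 best: {R}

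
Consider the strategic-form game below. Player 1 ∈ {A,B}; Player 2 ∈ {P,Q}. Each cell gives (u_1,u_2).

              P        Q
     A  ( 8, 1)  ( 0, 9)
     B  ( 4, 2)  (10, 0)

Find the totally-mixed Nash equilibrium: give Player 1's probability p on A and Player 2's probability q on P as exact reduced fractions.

P1 indiff ⇒ q·8+(1-q)·0 = q·4+(1-q)·10 ⇒ q(4) = (1-q)(10) ⇒ q = 5/7
P2 indiff ⇒ p·1+(1-p)·2 = p·9+(1-p)·0 ⇒ p(-8) = (1-p)(-2) ⇒ p = 1/5

P1 mixes 1/5 on A; P2 mixes 5/7 on P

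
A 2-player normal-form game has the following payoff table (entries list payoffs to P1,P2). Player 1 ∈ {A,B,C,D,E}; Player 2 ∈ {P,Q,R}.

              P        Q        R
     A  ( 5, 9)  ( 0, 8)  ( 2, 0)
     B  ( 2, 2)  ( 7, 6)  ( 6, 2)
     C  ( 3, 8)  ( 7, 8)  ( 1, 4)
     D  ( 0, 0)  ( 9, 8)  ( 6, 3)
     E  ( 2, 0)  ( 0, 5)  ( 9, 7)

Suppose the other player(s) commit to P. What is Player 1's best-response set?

BR_1 = {A}

u_1(A vs P) = 5
u_1(B vs P) = 2
u_1(C vs P) = 3
u_1(D vs P) = 0
u_1(E vs P) = 2
max payoff 5 at {A}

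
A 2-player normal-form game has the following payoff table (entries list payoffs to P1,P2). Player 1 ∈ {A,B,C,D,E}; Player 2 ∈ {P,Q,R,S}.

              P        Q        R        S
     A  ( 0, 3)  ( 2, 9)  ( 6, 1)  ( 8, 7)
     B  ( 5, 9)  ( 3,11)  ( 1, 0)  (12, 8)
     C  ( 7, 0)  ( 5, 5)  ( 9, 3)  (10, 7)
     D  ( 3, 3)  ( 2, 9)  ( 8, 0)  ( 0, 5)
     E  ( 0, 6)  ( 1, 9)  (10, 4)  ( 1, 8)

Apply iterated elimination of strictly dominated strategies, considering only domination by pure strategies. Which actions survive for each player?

P1 drop A (C beats it: P:7>0 Q:5>2 R:9>6 S:10>8)
P1 drop D (C beats it: P:7>3 Q:5>2 R:9>8 S:10>0)
P2 drop P (Q beats it: B:11>9 C:5>0 E:9>6)
P2 drop R (Q beats it: B:11>0 C:5>3 E:9>4)
P1 drop E (B beats it: Q:3>1 S:12>1)
P1→{B,C} P2→{Q,S}

IESDS → P1:{B,C} P2:{Q,S}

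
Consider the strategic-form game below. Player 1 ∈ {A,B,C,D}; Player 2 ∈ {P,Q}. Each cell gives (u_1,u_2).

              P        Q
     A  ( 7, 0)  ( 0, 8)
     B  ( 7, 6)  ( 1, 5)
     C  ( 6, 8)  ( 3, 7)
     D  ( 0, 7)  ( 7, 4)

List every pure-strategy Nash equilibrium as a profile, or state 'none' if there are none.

(A,P): not NE [P2→Q gives 8>0]
(A,Q): not NE [P1→D gives 7>0]
(B,P): NE
(B,Q): not NE [P1→D gives 7>1; P2→P gives 6>5]
(C,P): not NE [P1→B gives 7>6]
(C,Q): not NE [P1→D gives 7>3; P2→P gives 8>7]
(D,P): not NE [P1→B gives 7>0]
(D,Q): not NE [P2→P gives 7>4]

PSNE = {(B,P)}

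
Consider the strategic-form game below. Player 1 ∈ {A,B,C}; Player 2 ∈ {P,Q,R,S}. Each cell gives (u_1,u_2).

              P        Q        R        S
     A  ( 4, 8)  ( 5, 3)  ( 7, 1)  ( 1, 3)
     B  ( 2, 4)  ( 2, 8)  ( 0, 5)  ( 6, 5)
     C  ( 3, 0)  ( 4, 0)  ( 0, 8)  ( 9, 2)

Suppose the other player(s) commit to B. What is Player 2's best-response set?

u_2(P vs B) = 4
u_2(Q vs B) = 8
u_2(R vs B) = 5
u_2(S vs B) = 5
max payoff 8 at {Q}

BR_2 = {Q}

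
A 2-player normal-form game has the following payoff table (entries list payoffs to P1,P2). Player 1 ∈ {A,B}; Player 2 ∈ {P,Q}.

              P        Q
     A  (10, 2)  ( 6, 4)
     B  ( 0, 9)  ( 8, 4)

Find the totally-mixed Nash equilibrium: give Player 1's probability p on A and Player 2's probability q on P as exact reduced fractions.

(p,q) = (5/7, 1/6)

P1 indiff ⇒ q·10+(1-q)·6 = q·0+(1-q)·8 ⇒ q(10) = (1-q)(2) ⇒ q = 1/6
P2 indiff ⇒ p·2+(1-p)·9 = p·4+(1-p)·4 ⇒ p(-2) = (1-p)(-5) ⇒ p = 5/7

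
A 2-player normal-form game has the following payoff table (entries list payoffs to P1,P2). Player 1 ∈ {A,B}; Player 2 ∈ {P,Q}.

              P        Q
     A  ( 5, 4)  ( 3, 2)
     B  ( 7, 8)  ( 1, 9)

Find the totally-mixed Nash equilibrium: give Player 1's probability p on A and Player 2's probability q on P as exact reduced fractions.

(p,q) = (1/3, 1/2)

P1 indiff ⇒ q·5+(1-q)·3 = q·7+(1-q)·1 ⇒ q(-2) = (1-q)(-2) ⇒ q = 1/2
P2 indiff ⇒ p·4+(1-p)·8 = p·2+(1-p)·9 ⇒ p(2) = (1-p)(1) ⇒ p = 1/3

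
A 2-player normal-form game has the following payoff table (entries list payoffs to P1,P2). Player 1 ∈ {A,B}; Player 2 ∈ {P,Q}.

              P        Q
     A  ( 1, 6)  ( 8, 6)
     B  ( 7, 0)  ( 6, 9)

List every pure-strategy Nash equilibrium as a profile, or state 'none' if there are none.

Nash profiles: (A,Q)

(A,P): not NE [P1→B gives 7>1]
(A,Q): NE
(B,P): not NE [P2→Q gives 9>0]
(B,Q): not NE [P1→A gives 8>6]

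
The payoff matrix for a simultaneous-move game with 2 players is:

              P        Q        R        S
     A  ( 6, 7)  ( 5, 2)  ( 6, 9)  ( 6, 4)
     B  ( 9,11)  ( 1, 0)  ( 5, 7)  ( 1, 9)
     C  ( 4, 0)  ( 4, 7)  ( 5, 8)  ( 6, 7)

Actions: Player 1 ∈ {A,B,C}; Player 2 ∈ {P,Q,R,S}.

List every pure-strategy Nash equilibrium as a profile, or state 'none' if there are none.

PSNE = {(A,R), (B,P)}

(A,P): not NE [P1→B gives 9>6; P2→R gives 9>7]
(A,Q): not NE [P2→R gives 9>2]
(A,R): NE
(A,S): not NE [P2→R gives 9>4]
(B,P): NE
(B,Q): not NE [P1→A gives 5>1; P2→P gives 11>0]
(B,R): not NE [P1→A gives 6>5; P2→P gives 11>7]
(B,S): not NE [P1→C gives 6>1; P2→P gives 11>9]
(C,P): not NE [P1→B gives 9>4; P2→R gives 8>0]
(C,Q): not NE [P1→A gives 5>4; P2→R gives 8>7]
(C,R): not NE [P1→A gives 6>5]
(C,S): not NE [P2→R gives 8>7]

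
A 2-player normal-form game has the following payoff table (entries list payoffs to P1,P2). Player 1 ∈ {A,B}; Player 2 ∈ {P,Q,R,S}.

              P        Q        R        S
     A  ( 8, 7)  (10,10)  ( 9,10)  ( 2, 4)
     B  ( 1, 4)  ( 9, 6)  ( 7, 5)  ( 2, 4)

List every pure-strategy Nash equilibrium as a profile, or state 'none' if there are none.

(A,P): not NE [P2→R gives 10>7]
(A,Q): NE
(A,R): NE
(A,S): not NE [P2→R gives 10>4]
(B,P): not NE [P1→A gives 8>1; P2→Q gives 6>4]
(B,Q): not NE [P1→A gives 10>9]
(B,R): not NE [P1→A gives 9>7; P2→Q gives 6>5]
(B,S): not NE [P2→Q gives 6>4]

Nash profiles: (A,Q), (A,R)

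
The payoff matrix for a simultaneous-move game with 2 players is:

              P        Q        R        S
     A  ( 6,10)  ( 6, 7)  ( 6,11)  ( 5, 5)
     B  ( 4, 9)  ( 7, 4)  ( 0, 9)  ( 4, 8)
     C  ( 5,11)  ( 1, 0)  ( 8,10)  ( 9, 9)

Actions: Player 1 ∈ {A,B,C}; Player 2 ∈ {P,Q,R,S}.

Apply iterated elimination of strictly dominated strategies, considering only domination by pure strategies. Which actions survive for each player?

Remaining: P1:{A,C} P2:{P,R}

P2 drop Q (P beats it: A:10>7 B:9>4 C:11>0)
P1 drop B (A beats it: P:6>4 R:6>0 S:5>4)
P2 drop S (P beats it: A:10>5 C:11>9)
P1→{A,C} P2→{P,R}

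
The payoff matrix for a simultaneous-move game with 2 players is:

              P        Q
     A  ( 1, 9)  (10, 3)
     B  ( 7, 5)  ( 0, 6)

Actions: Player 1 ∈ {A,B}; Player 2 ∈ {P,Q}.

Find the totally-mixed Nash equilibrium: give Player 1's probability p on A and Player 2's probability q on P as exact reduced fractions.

P1 indiff ⇒ q·1+(1-q)·10 = q·7+(1-q)·0 ⇒ q(-6) = (1-q)(-10) ⇒ q = 5/8
P2 indiff ⇒ p·9+(1-p)·5 = p·3+(1-p)·6 ⇒ p(6) = (1-p)(1) ⇒ p = 1/7

P1 mixes 1/7 on A; P2 mixes 5/8 on P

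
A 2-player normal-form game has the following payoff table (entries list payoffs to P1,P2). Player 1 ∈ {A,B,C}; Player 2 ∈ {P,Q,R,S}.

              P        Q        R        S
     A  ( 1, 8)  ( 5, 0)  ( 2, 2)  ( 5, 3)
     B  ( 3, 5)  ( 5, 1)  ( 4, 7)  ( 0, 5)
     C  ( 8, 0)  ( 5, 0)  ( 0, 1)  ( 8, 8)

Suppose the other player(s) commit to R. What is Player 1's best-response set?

u_1(A vs R) = 2
u_1(B vs R) = 4
u_1(C vs R) = 0
max payoff 4 at {B}

BR_1 = {B}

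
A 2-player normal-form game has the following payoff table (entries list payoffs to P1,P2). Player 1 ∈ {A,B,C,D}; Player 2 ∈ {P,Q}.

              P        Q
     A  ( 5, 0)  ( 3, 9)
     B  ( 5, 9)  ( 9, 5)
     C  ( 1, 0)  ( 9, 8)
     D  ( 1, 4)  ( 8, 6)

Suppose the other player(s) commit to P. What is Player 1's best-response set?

u_1(A vs P) = 5
u_1(B vs P) = 5
u_1(C vs P) = 1
u_1(D vs P) = 1
max payoff 5 at {A,B}

argmax u_1 = {A,B}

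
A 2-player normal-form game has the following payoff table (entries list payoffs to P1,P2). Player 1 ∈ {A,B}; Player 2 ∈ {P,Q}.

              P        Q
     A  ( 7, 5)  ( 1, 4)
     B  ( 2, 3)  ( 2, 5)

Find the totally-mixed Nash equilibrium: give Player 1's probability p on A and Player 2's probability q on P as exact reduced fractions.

(p,q) = (2/3, 1/6)

P1 indiff ⇒ q·7+(1-q)·1 = q·2+(1-q)·2 ⇒ q(5) = (1-q)(1) ⇒ q = 1/6
P2 indiff ⇒ p·5+(1-p)·3 = p·4+(1-p)·5 ⇒ p(1) = (1-p)(2) ⇒ p = 2/3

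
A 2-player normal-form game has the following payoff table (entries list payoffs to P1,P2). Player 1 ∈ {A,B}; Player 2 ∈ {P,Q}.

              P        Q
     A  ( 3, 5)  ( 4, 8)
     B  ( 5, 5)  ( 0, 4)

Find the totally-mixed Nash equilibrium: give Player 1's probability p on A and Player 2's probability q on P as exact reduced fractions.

P1 mixes 1/4 on A; P2 mixes 2/3 on P

P1 indiff ⇒ q·3+(1-q)·4 = q·5+(1-q)·0 ⇒ q(-2) = (1-q)(-4) ⇒ q = 2/3
P2 indiff ⇒ p·5+(1-p)·5 = p·8+(1-p)·4 ⇒ p(-3) = (1-p)(-1) ⇒ p = 1/4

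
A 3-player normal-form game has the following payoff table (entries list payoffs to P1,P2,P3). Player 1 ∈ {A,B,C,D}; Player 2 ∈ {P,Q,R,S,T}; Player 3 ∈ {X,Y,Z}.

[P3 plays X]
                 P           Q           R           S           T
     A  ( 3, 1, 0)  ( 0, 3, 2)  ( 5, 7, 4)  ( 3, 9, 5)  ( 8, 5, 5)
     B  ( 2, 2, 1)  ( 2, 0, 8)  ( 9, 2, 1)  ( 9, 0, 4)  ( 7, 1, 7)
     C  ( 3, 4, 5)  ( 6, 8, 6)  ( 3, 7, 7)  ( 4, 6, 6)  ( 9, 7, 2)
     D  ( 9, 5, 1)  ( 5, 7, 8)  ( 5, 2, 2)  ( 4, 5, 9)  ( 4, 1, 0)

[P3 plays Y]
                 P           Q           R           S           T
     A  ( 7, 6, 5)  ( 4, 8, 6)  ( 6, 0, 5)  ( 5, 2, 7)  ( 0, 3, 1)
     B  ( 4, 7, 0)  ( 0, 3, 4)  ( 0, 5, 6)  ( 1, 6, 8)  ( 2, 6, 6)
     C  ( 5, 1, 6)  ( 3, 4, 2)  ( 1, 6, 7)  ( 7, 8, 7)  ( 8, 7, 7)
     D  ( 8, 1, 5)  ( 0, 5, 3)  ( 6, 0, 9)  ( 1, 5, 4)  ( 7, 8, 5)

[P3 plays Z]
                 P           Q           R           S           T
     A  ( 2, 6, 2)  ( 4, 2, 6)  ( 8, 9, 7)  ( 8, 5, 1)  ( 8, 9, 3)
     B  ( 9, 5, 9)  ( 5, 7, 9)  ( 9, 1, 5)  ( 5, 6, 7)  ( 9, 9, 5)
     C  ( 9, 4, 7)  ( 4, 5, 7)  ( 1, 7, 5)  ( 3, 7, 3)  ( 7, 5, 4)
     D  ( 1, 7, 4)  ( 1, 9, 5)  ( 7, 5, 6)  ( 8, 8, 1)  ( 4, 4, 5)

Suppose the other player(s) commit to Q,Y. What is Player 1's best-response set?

u_1(A vs Q,Y) = 4
u_1(B vs Q,Y) = 0
u_1(C vs Q,Y) = 3
u_1(D vs Q,Y) = 0
max payoff 4 at {A}

BR_1 = {A}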